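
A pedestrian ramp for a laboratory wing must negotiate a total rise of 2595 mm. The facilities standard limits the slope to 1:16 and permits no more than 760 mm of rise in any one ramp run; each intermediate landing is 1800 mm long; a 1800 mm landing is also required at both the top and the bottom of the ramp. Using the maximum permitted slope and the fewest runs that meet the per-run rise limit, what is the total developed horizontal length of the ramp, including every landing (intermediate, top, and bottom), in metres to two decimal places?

50.52 m

2595 / 760 = 3.41, so 4 ramp runs are needed. That means 3 intermediate landings.
Ramp run (horizontal) at 1:16: 2595 × 16 = 41520 mm.
Intermediate landings: 3 × 1800 = 5400 mm.
Top and bottom landings: 2 × 1800 = 3600 mm.
Total = 41520 + 5400 + 3600 = 50520 mm.
= 50.52 m.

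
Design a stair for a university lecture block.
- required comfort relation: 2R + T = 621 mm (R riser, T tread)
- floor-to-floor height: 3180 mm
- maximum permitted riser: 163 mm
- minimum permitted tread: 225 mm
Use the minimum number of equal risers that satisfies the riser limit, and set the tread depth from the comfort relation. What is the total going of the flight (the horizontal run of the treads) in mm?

5757 mm

At most 163 each: 3180/163 = 19.51, giving 20 risers.
Each riser is 3180/20 = 159 mm (≤ 163 mm).
Tread T = 621 − 2 × 159 = 303 mm (≥ 225 mm).
Treads = 20 − 1 = 19; going = 19 × 303 = 5757 mm.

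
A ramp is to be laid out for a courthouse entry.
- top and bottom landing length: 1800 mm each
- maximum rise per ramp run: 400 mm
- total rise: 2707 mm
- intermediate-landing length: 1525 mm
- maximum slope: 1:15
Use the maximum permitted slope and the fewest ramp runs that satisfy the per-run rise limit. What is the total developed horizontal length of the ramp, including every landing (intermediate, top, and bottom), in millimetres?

53355 mm

At most 400 each: 2707/400 = 6.77, giving 7 ramp runs. That means 6 intermediate landings.
Ramp run (horizontal) at 1:15: 2707 × 15 = 40605 mm.
6 intermediate landings contribute 6 × 1525 = 9150 mm.
Top and bottom landings: 2 × 1800 = 3600 mm.
Total = 40605 + 9150 + 3600 = 53355 mm.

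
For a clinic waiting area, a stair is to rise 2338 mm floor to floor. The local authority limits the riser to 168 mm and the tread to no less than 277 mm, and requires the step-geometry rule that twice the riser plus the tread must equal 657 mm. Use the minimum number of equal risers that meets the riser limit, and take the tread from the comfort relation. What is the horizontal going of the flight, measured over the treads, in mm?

2338 / 168 = 13.92, so 14 risers are needed.
R = 2338 ÷ 14 = 167 mm.
T = 657 − 2·167 = 323 mm, which satisfies the 277 mm minimum.
14 risers give 13 treads; going = 13 × 323 = 4199 mm.

4199 mm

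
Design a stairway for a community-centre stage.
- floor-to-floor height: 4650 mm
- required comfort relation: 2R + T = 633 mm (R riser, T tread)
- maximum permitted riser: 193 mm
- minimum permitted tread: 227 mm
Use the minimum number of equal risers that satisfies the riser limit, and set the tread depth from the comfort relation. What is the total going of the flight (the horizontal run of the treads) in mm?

4650 / 193 = 24.093 → round up to 25 risers.
R = 4650 ÷ 25 = 186 mm.
T = 633 − 2·186 = 261 mm, which satisfies the 227 mm minimum.
Treads = 25 − 1 = 24; going = 24 × 261 = 6264 mm.

6264 mm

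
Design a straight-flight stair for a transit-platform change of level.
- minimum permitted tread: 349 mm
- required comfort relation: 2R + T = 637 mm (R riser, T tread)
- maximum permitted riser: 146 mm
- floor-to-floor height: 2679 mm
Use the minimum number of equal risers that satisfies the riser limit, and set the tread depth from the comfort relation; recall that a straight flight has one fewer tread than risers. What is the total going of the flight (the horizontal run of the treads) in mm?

6390 mm

2679 / 146 = 18.349 → round up to 19 risers.
R = 2679 ÷ 19 = 141 mm.
From 2R + T = 637: T = 637 − 282 = 355 mm.
19 risers give 18 treads; going = 18 × 355 = 6390 mm.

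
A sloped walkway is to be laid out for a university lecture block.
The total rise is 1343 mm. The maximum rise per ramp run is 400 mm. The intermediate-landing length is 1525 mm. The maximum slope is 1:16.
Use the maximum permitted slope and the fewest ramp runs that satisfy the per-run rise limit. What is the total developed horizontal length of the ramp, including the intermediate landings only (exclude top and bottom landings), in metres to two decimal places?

⌈1343/400⌉ = 4 ramp runs. That means 3 intermediate landings.
Ramp run (horizontal) at 1:16: 1343 × 16 = 21488 mm.
Intermediate landings: 3 × 1525 = 4575 mm.
Developed length = 21488 + 4575 = 26063 mm.
= 26.06 m.

26.06 m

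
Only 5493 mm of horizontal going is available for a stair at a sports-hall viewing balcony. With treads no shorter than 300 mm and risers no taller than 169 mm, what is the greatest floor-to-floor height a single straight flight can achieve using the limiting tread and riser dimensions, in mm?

5493 / 300 = 18.31, so 18 treads fit.
Risers = treads + 1 = 19.
Maximum height = 19 × 169 = 3211 mm.

3211 mm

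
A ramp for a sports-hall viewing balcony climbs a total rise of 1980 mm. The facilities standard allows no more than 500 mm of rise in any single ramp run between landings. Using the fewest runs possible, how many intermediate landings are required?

3 intermediate landings

1980 / 500 = 3.960 → round up to 4 ramp runs.
4 runs are separated by 3 intermediate landings.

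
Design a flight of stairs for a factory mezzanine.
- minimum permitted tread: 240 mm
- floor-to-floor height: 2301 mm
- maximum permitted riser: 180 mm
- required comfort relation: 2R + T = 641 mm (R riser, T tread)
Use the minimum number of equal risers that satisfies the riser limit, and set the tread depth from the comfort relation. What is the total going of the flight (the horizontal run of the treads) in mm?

⌈2301/180⌉ = 13 risers.
R = 2301 ÷ 13 = 177 mm.
Tread T = 641 − 2 × 177 = 287 mm (≥ 240 mm).
Treads = 13 − 1 = 12; going = 12 × 287 = 3444 mm.

3444 mm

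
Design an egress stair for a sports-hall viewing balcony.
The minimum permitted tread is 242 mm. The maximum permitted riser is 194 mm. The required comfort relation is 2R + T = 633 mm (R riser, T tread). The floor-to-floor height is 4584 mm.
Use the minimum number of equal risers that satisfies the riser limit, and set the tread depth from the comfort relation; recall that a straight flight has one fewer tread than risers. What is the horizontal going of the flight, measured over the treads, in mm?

4584 / 194 = 23.629 → round up to 24 risers.
R = 4584 ÷ 24 = 191 mm.
T = 633 − 2·191 = 251 mm, which satisfies the 242 mm minimum.
Treads = 24 − 1 = 23; going = 23 × 251 = 5773 mm.

5773 mm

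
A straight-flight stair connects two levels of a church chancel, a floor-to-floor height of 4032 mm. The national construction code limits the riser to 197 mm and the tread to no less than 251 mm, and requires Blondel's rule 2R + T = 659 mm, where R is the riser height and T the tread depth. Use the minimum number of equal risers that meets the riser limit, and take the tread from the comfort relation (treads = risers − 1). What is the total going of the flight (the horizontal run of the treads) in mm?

5500 mm

4032 / 197 = 20.467 → round up to 21 risers.
Each riser is 4032/21 = 192 mm (≤ 197 mm).
From 2R + T = 659: T = 659 − 384 = 275 mm.
21 risers give 20 treads; going = 20 × 275 = 5500 mm.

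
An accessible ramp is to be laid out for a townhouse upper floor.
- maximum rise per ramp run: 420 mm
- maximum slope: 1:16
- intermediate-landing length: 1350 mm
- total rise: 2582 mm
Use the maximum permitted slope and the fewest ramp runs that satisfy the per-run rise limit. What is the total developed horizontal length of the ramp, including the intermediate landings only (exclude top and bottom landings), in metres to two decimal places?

49.41 m

At most 420 each: 2582/420 = 6.15, giving 7 ramp runs. That means 6 intermediate landings.
Ramp run (horizontal) at 1:16: 2582 × 16 = 41312 mm.
Intermediate landings: 6 × 1350 = 8100 mm.
Total developed length = 41312 + 8100 = 49412 mm.
= 49.41 m.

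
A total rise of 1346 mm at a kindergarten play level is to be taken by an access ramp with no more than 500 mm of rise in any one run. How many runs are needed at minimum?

3 runs

1346 / 500 = 2.692 → round up to 3 ramp runs.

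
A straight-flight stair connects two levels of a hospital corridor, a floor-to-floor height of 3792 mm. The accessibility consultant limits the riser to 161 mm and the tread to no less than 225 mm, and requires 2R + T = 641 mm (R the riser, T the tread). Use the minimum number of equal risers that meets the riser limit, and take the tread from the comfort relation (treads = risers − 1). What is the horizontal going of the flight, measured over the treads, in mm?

3792 / 161 = 23.553 → round up to 24 risers.
R = 3792 ÷ 24 = 158 mm.
From 2R + T = 641: T = 641 − 316 = 325 mm.
Treads = 24 − 1 = 23; going = 23 × 325 = 7475 mm.

7475 mm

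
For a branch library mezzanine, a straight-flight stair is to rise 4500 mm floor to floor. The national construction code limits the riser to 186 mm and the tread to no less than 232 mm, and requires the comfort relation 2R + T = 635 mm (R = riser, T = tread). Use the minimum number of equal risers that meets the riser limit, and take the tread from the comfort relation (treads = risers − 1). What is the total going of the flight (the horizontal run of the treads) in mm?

⌈4500/186⌉ = 25 risers.
Each riser is 4500/25 = 180 mm (≤ 186 mm).
Tread T = 635 − 2 × 180 = 275 mm (≥ 232 mm).
25 risers give 24 treads; going = 24 × 275 = 6600 mm.

6600 mm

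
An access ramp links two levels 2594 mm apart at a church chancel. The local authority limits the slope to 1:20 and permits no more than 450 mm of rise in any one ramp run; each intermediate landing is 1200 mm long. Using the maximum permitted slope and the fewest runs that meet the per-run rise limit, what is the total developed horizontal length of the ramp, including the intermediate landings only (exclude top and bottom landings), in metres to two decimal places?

⌈2594/450⌉ = 6 ramp runs. That means 5 intermediate landings.
Ramp run (horizontal) at 1:20: 2594 × 20 = 51880 mm.
5 intermediate landings contribute 5 × 1200 = 6000 mm.
Developed length = 51880 + 6000 = 57880 mm.
= 57.88 m.

57.88 m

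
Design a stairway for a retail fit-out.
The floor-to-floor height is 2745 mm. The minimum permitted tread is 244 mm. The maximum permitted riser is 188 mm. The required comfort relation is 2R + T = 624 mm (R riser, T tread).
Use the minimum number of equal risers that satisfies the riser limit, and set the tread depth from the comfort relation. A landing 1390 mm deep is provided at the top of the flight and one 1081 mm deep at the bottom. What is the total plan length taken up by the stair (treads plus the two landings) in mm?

2745 / 188 = 14.60, so 15 risers are needed.
R = 2745 ÷ 15 = 183 mm.
Tread T = 624 − 2 × 183 = 258 mm (≥ 244 mm).
Going = (15 − 1) × 258 = 3612 mm.
Enclosure = 3612 + 1390 + 1081 = 6083 mm.

6083 mm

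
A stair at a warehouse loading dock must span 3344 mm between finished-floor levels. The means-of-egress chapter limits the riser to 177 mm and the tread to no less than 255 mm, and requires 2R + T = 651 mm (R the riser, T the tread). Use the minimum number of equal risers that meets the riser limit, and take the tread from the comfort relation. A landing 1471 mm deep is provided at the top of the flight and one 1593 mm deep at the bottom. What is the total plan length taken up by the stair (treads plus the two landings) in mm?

3344 / 177 = 18.89, so 19 risers are needed.
Each riser is 3344/19 = 176 mm (≤ 177 mm).
From 2R + T = 651: T = 651 − 352 = 299 mm.
Treads = 19 − 1 = 18; going = 18 × 299 = 5382 mm.
Add landings: 5382 + 1471 + 1593 = 8446 mm.

8446 mm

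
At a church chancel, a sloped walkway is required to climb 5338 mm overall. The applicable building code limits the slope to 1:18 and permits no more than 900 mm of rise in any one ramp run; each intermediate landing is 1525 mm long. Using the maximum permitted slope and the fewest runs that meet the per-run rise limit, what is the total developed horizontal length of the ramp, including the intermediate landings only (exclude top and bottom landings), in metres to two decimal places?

103.71 m

5338 / 900 = 5.931 → round up to 6 ramp runs. That means 5 intermediate landings.
Horizontal run for 5338 mm of rise at 1:18 is 5338 × 18 = 96084 mm.
Intermediate landings: 5 × 1525 = 7625 mm.
Total developed length = 96084 + 7625 = 103709 mm.
= 103.71 m.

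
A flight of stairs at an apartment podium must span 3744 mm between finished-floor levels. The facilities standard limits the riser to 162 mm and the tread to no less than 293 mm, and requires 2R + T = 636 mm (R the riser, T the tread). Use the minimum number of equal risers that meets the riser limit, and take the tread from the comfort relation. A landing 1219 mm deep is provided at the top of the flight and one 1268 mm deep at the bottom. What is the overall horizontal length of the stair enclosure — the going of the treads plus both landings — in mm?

9939 mm

3744 / 162 = 23.111 → round up to 24 risers.
R = 3744 ÷ 24 = 156 mm.
T = 636 − 2·156 = 324 mm, which satisfies the 293 mm minimum.
Going = (24 − 1) × 324 = 7452 mm.
Add landings: 7452 + 1219 + 1268 = 9939 mm.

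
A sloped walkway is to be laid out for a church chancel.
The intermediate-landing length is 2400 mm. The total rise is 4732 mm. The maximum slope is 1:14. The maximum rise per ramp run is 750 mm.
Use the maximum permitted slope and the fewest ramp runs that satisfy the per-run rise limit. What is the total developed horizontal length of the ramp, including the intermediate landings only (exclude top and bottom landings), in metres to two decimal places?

80.65 m

⌈4732/750⌉ = 7 ramp runs. That means 6 intermediate landings.
Horizontal run for 4732 mm of rise at 1:14 is 4732 × 14 = 66248 mm.
6 intermediate landings contribute 6 × 2400 = 14400 mm.
Developed length = 66248 + 14400 = 80648 mm.
= 80.65 m.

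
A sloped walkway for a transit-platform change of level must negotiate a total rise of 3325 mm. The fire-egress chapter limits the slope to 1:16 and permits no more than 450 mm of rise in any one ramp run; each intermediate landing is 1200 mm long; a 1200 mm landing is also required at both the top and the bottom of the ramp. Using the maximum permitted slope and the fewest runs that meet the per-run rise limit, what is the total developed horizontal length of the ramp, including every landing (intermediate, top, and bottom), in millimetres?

64000 mm

3325 / 450 = 7.39, so 8 ramp runs are needed. That means 7 intermediate landings.
Ramp run (horizontal) at 1:16: 3325 × 16 = 53200 mm.
Intermediate landings: 7 × 1200 = 8400 mm.
Top and bottom landings: 2 × 1200 = 2400 mm.
Total = 53200 + 8400 + 2400 = 64000 mm.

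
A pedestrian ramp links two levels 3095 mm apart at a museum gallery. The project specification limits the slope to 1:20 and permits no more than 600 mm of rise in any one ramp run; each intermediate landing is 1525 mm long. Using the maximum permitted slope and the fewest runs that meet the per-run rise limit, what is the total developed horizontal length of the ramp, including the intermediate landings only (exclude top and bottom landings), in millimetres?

69525 mm

At most 600 each: 3095/600 = 5.16, giving 6 ramp runs. That means 5 intermediate landings.
Horizontal run for 3095 mm of rise at 1:20 is 3095 × 20 = 61900 mm.
Intermediate landings: 5 × 1525 = 7625 mm.
Total developed length = 61900 + 7625 = 69525 mm.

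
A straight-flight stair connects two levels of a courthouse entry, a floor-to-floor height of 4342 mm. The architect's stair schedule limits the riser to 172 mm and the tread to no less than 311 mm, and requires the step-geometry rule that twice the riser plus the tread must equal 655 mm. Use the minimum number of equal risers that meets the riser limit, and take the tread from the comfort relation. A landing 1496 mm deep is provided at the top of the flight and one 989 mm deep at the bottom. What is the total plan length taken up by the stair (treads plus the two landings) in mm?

At most 172 each: 4342/172 = 25.24, giving 26 risers.
R = 4342 ÷ 26 = 167 mm.
From 2R + T = 655: T = 655 − 334 = 321 mm.
26 risers give 25 treads; going = 25 × 321 = 8025 mm.
Enclosure = 8025 + 1496 + 989 = 10510 mm.

10510 mm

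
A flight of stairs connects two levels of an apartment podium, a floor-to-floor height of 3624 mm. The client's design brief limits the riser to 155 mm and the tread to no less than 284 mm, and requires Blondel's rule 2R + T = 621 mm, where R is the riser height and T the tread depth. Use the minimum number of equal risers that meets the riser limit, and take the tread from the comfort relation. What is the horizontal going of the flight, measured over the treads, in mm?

7337 mm

3624 / 155 = 23.38, so 24 risers are needed.
Each riser is 3624/24 = 151 mm (≤ 155 mm).
T = 621 − 2·151 = 319 mm, which satisfies the 284 mm minimum.
24 risers give 23 treads; going = 23 × 319 = 7337 mm.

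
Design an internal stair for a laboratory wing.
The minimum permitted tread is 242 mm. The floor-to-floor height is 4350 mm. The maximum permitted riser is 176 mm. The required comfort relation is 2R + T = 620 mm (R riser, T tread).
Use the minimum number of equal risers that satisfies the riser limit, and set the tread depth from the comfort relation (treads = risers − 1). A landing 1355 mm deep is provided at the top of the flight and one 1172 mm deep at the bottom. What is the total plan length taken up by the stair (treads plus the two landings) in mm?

4350 / 176 = 24.72, so 25 risers are needed.
Each riser is 4350/25 = 174 mm (≤ 176 mm).
From 2R + T = 620: T = 620 − 348 = 272 mm.
25 risers give 24 treads; going = 24 × 272 = 6528 mm.
Add landings: 6528 + 1355 + 1172 = 9055 mm.

9055 mm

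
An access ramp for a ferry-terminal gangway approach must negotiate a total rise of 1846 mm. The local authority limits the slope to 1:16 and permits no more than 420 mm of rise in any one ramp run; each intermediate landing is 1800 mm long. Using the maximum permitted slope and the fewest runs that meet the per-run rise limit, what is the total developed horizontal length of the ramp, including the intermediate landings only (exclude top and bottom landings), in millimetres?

1846 / 420 = 4.40, so 5 ramp runs are needed. That means 4 intermediate landings.
Horizontal run for 1846 mm of rise at 1:16 is 1846 × 16 = 29536 mm.
Intermediate landings: 4 × 1800 = 7200 mm.
Total developed length = 29536 + 7200 = 36736 mm.

36736 mm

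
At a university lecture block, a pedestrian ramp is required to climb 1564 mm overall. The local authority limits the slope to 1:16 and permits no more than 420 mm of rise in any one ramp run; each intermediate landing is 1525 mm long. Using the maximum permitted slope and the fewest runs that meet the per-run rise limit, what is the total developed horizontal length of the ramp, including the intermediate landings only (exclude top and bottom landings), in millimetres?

1564 / 420 = 3.724 → round up to 4 ramp runs. That means 3 intermediate landings.
Horizontal run for 1564 mm of rise at 1:16 is 1564 × 16 = 25024 mm.
Intermediate landings: 3 × 1525 = 4575 mm.
Total developed length = 25024 + 4575 = 29599 mm.

29599 mm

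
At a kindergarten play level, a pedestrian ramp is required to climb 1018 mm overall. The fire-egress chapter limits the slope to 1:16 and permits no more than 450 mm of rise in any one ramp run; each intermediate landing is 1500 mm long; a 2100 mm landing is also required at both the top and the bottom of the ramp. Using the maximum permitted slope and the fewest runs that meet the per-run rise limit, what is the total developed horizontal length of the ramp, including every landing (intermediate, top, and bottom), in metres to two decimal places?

At most 450 each: 1018/450 = 2.26, giving 3 ramp runs. That means 2 intermediate landings.
Ramp run (horizontal) at 1:16: 1018 × 16 = 16288 mm.
Intermediate landings: 2 × 1500 = 3000 mm.
Top and bottom landings: 2 × 2100 = 4200 mm.
Total = 16288 + 3000 + 4200 = 23488 mm.
= 23.49 m.

23.49 m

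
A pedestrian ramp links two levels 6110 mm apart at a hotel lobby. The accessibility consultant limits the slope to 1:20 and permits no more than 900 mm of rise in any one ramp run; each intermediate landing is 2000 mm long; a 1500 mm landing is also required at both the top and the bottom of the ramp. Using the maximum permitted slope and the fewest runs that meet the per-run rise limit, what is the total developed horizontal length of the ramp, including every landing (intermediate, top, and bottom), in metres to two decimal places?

6110 / 900 = 6.79, so 7 ramp runs are needed. That means 6 intermediate landings.
Horizontal run for 6110 mm of rise at 1:20 is 6110 × 20 = 122200 mm.
6 intermediate landings contribute 6 × 2000 = 12000 mm.
Top and bottom landings: 2 × 1500 = 3000 mm.
Total = 122200 + 12000 + 3000 = 137200 mm.
= 137.20 m.

137.20 m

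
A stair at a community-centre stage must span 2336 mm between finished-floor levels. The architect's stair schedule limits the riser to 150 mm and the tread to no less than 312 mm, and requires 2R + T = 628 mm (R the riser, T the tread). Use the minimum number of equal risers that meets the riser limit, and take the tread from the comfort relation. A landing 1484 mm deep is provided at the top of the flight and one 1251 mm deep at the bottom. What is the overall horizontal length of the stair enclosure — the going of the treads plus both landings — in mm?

At most 150 each: 2336/150 = 15.57, giving 16 risers.
R = 2336 ÷ 16 = 146 mm.
T = 628 − 2·146 = 336 mm, which satisfies the 312 mm minimum.
16 risers give 15 treads; going = 15 × 336 = 5040 mm.
Add landings: 5040 + 1484 + 1251 = 7775 mm.

7775 mm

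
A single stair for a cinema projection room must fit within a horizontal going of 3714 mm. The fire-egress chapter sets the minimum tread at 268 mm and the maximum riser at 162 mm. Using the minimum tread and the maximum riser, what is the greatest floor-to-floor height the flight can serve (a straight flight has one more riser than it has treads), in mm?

3714 / 268 = 13.86, so 13 treads fit.
Risers = treads + 1 = 14.
Maximum height = 14 × 162 = 2268 mm.

2268 mm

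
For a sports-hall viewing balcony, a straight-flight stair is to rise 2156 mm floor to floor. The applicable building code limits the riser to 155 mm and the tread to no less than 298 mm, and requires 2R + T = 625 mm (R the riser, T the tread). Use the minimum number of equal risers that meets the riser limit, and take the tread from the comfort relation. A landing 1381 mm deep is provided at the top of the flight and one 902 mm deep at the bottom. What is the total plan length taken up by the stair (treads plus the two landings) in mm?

6404 mm

At most 155 each: 2156/155 = 13.91, giving 14 risers.
R = 2156 ÷ 14 = 154 mm.
From 2R + T = 625: T = 625 − 308 = 317 mm.
Treads = 14 − 1 = 13; going = 13 × 317 = 4121 mm.
Enclosure = 4121 + 1381 + 902 = 6404 mm.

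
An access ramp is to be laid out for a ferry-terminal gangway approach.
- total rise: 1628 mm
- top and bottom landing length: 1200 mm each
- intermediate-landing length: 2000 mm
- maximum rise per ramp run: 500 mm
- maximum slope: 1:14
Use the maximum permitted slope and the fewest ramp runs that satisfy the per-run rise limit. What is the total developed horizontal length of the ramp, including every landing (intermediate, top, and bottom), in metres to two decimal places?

At most 500 each: 1628/500 = 3.26, giving 4 ramp runs. That means 3 intermediate landings.
Ramp run (horizontal) at 1:14: 1628 × 14 = 22792 mm.
Intermediate landings: 3 × 2000 = 6000 mm.
Top and bottom landings: 2 × 1200 = 2400 mm.
Total = 22792 + 6000 + 2400 = 31192 mm.
= 31.19 m.

31.19 m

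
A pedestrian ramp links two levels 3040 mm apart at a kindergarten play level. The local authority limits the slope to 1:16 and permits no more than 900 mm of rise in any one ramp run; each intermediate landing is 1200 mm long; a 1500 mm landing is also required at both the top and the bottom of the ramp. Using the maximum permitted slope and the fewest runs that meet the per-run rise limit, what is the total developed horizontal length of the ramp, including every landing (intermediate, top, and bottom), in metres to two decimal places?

55.24 m

At most 900 each: 3040/900 = 3.38, giving 4 ramp runs. That means 3 intermediate landings.
Ramp run (horizontal) at 1:16: 3040 × 16 = 48640 mm.
Intermediate landings: 3 × 1200 = 3600 mm.
Top and bottom landings: 2 × 1500 = 3000 mm.
Total = 48640 + 3600 + 3000 = 55240 mm.
= 55.24 m.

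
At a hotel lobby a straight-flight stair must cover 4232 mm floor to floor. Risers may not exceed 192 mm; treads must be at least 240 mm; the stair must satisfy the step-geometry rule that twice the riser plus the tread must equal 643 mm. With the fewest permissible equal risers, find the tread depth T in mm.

275 mm

4232 / 192 = 22.04, so 23 risers are needed.
R = 4232 ÷ 23 = 184 mm.
Tread T = 643 − 2 × 184 = 275 mm (≥ 240 mm).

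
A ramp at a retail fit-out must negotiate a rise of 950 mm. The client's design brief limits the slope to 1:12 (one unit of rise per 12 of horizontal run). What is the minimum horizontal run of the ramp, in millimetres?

11400 mm

Run = rise × 12 = 950 × 12 = 11400 mm.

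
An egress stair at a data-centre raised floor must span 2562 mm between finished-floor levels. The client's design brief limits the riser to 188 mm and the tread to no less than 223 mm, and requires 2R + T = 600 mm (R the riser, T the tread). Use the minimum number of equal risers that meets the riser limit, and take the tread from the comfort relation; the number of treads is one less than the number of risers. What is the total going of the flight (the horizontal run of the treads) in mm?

3042 mm

⌈2562/188⌉ = 14 risers.
Each riser is 2562/14 = 183 mm (≤ 188 mm).
Tread T = 600 − 2 × 183 = 234 mm (≥ 223 mm).
Treads = 14 − 1 = 13; going = 13 × 234 = 3042 mm.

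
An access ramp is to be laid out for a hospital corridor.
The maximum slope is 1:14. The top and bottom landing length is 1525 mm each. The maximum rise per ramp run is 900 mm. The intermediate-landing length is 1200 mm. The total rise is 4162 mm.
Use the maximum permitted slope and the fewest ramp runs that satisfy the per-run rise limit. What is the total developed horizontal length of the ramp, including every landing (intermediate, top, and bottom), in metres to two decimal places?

At most 900 each: 4162/900 = 4.62, giving 5 ramp runs. That means 4 intermediate landings.
Horizontal run for 4162 mm of rise at 1:14 is 4162 × 14 = 58268 mm.
4 intermediate landings contribute 4 × 1200 = 4800 mm.
Top and bottom landings: 2 × 1525 = 3050 mm.
Total = 58268 + 4800 + 3050 = 66118 mm.
= 66.12 m.

66.12 m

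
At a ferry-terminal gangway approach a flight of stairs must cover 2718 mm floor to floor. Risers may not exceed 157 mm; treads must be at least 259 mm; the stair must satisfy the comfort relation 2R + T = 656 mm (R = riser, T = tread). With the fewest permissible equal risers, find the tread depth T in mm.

2718 / 157 = 17.31, so 18 risers are needed.
Riser R = 2718 / 18 = 151 mm, within the 157 mm limit.
Tread T = 656 − 2 × 151 = 354 mm (≥ 259 mm).

354 mm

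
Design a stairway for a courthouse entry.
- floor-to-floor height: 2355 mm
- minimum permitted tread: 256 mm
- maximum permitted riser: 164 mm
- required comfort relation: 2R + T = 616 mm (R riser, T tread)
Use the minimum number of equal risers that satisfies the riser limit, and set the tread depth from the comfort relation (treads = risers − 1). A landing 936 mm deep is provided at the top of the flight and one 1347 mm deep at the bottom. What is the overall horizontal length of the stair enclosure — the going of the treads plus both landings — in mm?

6511 mm

⌈2355/164⌉ = 15 risers.
R = 2355 ÷ 15 = 157 mm.
From 2R + T = 616: T = 616 − 314 = 302 mm.
Going = (15 − 1) × 302 = 4228 mm.
Add landings: 4228 + 936 + 1347 = 6511 mm.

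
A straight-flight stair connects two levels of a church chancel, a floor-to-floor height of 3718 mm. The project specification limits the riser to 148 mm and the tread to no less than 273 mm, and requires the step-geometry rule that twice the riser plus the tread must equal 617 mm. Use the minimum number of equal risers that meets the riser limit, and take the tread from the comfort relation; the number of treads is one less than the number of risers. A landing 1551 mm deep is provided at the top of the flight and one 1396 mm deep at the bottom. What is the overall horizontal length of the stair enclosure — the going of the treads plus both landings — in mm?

3718 / 148 = 25.12, so 26 risers are needed.
Each riser is 3718/26 = 143 mm (≤ 148 mm).
From 2R + T = 617: T = 617 − 286 = 331 mm.
Going = (26 − 1) × 331 = 8275 mm.
Enclosure = 8275 + 1551 + 1396 = 11222 mm.

11222 mm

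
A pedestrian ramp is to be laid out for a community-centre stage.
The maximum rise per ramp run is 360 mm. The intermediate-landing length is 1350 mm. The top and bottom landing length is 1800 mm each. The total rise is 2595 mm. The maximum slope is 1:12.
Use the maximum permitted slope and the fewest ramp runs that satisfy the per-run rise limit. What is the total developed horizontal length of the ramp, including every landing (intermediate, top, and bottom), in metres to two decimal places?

2595 / 360 = 7.208 → round up to 8 ramp runs. That means 7 intermediate landings.
Horizontal run for 2595 mm of rise at 1:12 is 2595 × 12 = 31140 mm.
Intermediate landings: 7 × 1350 = 9450 mm.
Top and bottom landings: 2 × 1800 = 3600 mm.
Total = 31140 + 9450 + 3600 = 44190 mm.
= 44.19 m.

44.19 m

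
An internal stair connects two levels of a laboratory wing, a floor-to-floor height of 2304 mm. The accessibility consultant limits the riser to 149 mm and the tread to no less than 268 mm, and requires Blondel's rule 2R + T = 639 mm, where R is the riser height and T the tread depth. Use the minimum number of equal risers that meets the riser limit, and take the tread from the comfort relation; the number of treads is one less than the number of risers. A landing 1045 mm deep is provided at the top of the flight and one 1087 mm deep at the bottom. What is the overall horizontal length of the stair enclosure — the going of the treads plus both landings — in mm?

7397 mm

2304 / 149 = 15.46, so 16 risers are needed.
Each riser is 2304/16 = 144 mm (≤ 149 mm).
T = 639 − 2·144 = 351 mm, which satisfies the 268 mm minimum.
16 risers give 15 treads; going = 15 × 351 = 5265 mm.
Enclosure = 5265 + 1045 + 1087 = 7397 mm.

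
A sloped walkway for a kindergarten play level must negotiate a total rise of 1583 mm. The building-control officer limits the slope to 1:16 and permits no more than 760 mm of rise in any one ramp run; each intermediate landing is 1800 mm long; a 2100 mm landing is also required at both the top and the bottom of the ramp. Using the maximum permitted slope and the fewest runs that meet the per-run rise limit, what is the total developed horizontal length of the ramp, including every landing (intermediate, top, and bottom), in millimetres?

⌈1583/760⌉ = 3 ramp runs. That means 2 intermediate landings.
Horizontal run for 1583 mm of rise at 1:16 is 1583 × 16 = 25328 mm.
Intermediate landings: 2 × 1800 = 3600 mm.
Top and bottom landings: 2 × 2100 = 4200 mm.
Total = 25328 + 3600 + 4200 = 33128 mm.

33128 mm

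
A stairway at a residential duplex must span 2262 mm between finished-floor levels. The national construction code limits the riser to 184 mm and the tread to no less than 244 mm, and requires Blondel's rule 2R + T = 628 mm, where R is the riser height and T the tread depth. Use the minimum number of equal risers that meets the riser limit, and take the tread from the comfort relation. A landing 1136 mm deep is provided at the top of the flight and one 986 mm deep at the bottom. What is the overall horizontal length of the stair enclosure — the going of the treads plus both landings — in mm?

⌈2262/184⌉ = 13 risers.
R = 2262 ÷ 13 = 174 mm.
Tread T = 628 − 2 × 174 = 280 mm (≥ 244 mm).
Going = (13 − 1) × 280 = 3360 mm.
Add landings: 3360 + 1136 + 986 = 5482 mm.

5482 mm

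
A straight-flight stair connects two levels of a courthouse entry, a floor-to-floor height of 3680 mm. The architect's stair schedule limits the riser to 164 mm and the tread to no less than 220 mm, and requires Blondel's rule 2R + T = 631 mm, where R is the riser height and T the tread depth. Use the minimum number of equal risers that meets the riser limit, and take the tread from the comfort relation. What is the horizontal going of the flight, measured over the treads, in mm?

At most 164 each: 3680/164 = 22.44, giving 23 risers.
Riser R = 3680 / 23 = 160 mm, within the 164 mm limit.
From 2R + T = 631: T = 631 − 320 = 311 mm.
Treads = 23 − 1 = 22; going = 22 × 311 = 6842 mm.

6842 mm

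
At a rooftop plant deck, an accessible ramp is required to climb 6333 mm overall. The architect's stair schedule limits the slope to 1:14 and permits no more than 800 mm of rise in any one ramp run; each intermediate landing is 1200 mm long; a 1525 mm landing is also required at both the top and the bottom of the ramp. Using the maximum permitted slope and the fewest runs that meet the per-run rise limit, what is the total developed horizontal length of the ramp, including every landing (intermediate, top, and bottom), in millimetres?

100112 mm

At most 800 each: 6333/800 = 7.92, giving 8 ramp runs. That means 7 intermediate landings.
Horizontal run for 6333 mm of rise at 1:14 is 6333 × 14 = 88662 mm.
Intermediate landings: 7 × 1200 = 8400 mm.
Top and bottom landings: 2 × 1525 = 3050 mm.
Total = 88662 + 8400 + 3050 = 100112 mm.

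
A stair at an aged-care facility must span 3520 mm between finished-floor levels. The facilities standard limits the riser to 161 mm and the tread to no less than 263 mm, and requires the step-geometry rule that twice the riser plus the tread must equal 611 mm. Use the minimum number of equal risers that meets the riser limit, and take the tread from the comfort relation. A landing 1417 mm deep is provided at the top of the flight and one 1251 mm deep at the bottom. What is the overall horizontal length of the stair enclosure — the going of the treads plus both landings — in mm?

⌈3520/161⌉ = 22 risers.
Each riser is 3520/22 = 160 mm (≤ 161 mm).
T = 611 − 2·160 = 291 mm, which satisfies the 263 mm minimum.
Going = (22 − 1) × 291 = 6111 mm.
Add landings: 6111 + 1417 + 1251 = 8779 mm.

8779 mm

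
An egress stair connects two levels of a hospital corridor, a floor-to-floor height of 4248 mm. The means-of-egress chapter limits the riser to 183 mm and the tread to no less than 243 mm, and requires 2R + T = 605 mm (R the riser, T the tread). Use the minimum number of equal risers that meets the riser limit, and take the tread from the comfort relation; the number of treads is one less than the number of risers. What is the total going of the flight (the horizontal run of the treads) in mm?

5773 mm

4248 / 183 = 23.213 → round up to 24 risers.
Riser R = 4248 / 24 = 177 mm, within the 183 mm limit.
Tread T = 605 − 2 × 177 = 251 mm (≥ 243 mm).
24 risers give 23 treads; going = 23 × 251 = 5773 mm.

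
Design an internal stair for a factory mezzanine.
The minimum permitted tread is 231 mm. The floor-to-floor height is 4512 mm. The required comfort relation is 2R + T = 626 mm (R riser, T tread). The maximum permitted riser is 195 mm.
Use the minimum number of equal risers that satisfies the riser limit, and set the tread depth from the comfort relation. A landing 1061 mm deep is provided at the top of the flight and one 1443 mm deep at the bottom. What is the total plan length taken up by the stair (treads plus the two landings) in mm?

8254 mm

⌈4512/195⌉ = 24 risers.
Riser R = 4512 / 24 = 188 mm, within the 195 mm limit.
Tread T = 626 − 2 × 188 = 250 mm (≥ 231 mm).
Going = (24 − 1) × 250 = 5750 mm.
Add landings: 5750 + 1061 + 1443 = 8254 mm.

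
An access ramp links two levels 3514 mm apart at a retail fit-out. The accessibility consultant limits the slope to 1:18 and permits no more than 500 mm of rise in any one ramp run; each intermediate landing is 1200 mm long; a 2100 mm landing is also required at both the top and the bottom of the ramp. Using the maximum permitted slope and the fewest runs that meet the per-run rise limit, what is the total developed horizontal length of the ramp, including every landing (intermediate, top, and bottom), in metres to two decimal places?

75.85 m

3514 / 500 = 7.03, so 8 ramp runs are needed. That means 7 intermediate landings.
Ramp run (horizontal) at 1:18: 3514 × 18 = 63252 mm.
Intermediate landings: 7 × 1200 = 8400 mm.
Top and bottom landings: 2 × 2100 = 4200 mm.
Total = 63252 + 8400 + 4200 = 75852 mm.
= 75.85 m.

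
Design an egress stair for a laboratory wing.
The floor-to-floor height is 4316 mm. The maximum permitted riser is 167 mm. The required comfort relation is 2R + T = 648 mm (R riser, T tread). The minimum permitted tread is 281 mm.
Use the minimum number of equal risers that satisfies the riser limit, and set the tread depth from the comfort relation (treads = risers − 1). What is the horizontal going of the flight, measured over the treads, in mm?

At most 167 each: 4316/167 = 25.84, giving 26 risers.
Each riser is 4316/26 = 166 mm (≤ 167 mm).
T = 648 − 2·166 = 316 mm, which satisfies the 281 mm minimum.
26 risers give 25 treads; going = 25 × 316 = 7900 mm.

7900 mm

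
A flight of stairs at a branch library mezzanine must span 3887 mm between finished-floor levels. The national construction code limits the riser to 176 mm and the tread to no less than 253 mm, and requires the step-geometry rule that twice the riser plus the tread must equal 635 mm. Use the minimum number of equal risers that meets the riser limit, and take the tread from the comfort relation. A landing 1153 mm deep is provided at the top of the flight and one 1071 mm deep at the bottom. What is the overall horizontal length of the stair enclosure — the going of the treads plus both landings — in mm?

8758 mm

3887 / 176 = 22.09, so 23 risers are needed.
R = 3887 ÷ 23 = 169 mm.
T = 635 − 2·169 = 297 mm, which satisfies the 253 mm minimum.
Going = (23 − 1) × 297 = 6534 mm.
Add landings: 6534 + 1153 + 1071 = 8758 mm.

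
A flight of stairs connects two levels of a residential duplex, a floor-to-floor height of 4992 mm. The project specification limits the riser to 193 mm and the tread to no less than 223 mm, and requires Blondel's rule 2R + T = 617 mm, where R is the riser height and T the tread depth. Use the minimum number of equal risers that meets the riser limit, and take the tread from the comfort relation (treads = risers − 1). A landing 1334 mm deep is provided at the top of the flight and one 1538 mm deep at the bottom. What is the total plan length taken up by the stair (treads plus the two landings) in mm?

4992 / 193 = 25.87, so 26 risers are needed.
R = 4992 ÷ 26 = 192 mm.
Tread T = 617 − 2 × 192 = 233 mm (≥ 223 mm).
Going = (26 − 1) × 233 = 5825 mm.
Add landings: 5825 + 1334 + 1538 = 8697 mm.

8697 mm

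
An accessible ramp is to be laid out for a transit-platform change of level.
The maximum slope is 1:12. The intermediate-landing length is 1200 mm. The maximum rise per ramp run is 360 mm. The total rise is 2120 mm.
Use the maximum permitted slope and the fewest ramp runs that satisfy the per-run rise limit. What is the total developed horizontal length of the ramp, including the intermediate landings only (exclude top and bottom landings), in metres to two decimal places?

31.44 m

At most 360 each: 2120/360 = 5.89, giving 6 ramp runs. That means 5 intermediate landings.
Ramp run (horizontal) at 1:12: 2120 × 12 = 25440 mm.
5 intermediate landings contribute 5 × 1200 = 6000 mm.
Developed length = 25440 + 6000 = 31440 mm.
= 31.44 m.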